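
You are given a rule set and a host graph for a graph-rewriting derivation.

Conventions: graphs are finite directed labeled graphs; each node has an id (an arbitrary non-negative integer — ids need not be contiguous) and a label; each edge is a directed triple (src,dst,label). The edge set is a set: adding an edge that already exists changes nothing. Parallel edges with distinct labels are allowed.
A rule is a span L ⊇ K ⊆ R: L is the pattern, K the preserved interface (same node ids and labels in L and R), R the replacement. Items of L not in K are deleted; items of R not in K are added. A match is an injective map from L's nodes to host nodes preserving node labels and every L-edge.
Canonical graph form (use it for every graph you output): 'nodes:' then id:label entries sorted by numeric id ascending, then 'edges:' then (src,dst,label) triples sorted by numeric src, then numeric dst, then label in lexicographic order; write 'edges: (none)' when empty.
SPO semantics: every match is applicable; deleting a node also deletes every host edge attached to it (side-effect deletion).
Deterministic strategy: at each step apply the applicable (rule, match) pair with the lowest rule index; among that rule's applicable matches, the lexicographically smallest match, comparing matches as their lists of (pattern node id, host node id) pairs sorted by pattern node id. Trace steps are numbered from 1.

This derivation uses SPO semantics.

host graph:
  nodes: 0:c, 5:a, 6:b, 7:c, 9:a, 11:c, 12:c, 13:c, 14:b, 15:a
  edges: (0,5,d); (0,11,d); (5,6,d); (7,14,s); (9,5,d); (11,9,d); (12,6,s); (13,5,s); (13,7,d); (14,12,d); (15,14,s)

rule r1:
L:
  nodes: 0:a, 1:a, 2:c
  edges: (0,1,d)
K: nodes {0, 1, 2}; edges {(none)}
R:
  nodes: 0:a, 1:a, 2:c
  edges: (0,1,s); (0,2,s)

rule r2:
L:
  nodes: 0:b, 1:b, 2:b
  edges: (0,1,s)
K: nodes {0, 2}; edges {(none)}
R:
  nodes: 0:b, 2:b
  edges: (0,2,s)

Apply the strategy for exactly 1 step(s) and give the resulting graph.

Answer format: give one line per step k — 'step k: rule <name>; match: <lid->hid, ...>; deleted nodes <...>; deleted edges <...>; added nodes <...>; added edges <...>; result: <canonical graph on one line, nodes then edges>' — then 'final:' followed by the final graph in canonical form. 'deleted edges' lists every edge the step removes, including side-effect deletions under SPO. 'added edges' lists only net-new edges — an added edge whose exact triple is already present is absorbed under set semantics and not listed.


step 1: rule r1; match: 0->9, 1->5, 2->0; deleted nodes (none); deleted edges (9,5,d); added nodes (none); added edges (9,0,s); (9,5,s); result: nodes: 0:c, 5:a, 6:b, 7:c, 9:a, 11:c, 12:c, 13:c, 14:b, 15:a edges: (0,5,d); (0,11,d); (5,6,d); (7,14,s); (9,0,s); (9,5,s); (11,9,d); (12,6,s); (13,5,s); (13,7,d); (14,12,d); (15,14,s)
final:
nodes: 0:c, 5:a, 6:b, 7:c, 9:a, 11:c, 12:c, 13:c, 14:b, 15:a
edges: (0,5,d); (0,11,d); (5,6,d); (7,14,s); (9,0,s); (9,5,s); (11,9,d); (12,6,s); (13,5,s); (13,7,d); (14,12,d); (15,14,s)


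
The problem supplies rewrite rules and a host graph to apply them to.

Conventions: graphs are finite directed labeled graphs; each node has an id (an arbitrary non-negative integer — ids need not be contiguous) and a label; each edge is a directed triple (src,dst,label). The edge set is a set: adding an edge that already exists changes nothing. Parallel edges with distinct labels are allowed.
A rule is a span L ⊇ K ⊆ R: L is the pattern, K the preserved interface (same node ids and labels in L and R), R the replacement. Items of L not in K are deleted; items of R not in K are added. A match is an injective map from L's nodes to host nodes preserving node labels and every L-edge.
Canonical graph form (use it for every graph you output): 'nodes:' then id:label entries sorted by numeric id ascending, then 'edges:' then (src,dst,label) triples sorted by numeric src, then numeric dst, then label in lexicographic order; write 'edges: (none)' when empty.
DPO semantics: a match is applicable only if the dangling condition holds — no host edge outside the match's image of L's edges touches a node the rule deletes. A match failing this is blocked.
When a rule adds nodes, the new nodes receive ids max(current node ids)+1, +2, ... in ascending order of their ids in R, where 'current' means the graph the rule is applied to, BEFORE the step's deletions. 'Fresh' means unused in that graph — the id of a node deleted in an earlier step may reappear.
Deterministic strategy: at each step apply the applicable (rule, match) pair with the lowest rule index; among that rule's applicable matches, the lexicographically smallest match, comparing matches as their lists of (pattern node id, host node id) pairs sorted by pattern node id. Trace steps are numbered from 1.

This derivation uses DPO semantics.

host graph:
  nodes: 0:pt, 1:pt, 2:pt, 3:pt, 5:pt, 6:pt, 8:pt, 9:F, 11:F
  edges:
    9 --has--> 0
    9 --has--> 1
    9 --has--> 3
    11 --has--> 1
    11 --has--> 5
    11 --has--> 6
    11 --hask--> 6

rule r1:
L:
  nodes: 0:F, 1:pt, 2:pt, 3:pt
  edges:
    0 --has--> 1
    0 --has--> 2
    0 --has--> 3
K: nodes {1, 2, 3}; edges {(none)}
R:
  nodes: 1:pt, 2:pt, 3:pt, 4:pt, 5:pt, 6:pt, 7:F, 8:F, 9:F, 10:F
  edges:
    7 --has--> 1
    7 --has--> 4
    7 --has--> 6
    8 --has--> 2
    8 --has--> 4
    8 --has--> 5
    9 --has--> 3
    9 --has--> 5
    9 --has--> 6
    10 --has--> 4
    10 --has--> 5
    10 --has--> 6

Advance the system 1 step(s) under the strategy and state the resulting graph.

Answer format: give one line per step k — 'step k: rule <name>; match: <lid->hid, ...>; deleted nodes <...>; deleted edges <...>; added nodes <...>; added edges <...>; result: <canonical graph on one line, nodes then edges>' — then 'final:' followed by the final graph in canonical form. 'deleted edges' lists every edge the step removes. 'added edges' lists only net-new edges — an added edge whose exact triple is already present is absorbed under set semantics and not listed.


step 1: rule r1; match: 0->9, 1->0, 2->1, 3->3; deleted nodes 9; deleted edges (9,0,has); (9,1,has); (9,3,has); added nodes 12, 13, 14, 15, 16, 17, 18; added edges (15,0,has); (15,12,has); (15,14,has); (16,1,has); (16,12,has); (16,13,has); (17,3,has); (17,13,has); (17,14,has); (18,12,has); (18,13,has); (18,14,has); result: nodes: 0:pt, 1:pt, 2:pt, 3:pt, 5:pt, 6:pt, 8:pt, 11:F, 12:pt, 13:pt, 14:pt, 15:F, 16:F, 17:F, 18:F edges: (11,1,has); (11,5,has); (11,6,has); (11,6,hask); (15,0,has); (15,12,has); (15,14,has); (16,1,has); (16,12,has); (16,13,has); (17,3,has); (17,13,has); (17,14,has); (18,12,has); (18,13,has); (18,14,has)
final:
nodes: 0:pt, 1:pt, 2:pt, 3:pt, 5:pt, 6:pt, 8:pt, 11:F, 12:pt, 13:pt, 14:pt, 15:F, 16:F, 17:F, 18:F
edges: (11,1,has); (11,5,has); (11,6,has); (11,6,hask); (15,0,has); (15,12,has); (15,14,has); (16,1,has); (16,12,has); (16,13,has); (17,3,has); (17,13,has); (17,14,has); (18,12,has); (18,13,has); (18,14,has)


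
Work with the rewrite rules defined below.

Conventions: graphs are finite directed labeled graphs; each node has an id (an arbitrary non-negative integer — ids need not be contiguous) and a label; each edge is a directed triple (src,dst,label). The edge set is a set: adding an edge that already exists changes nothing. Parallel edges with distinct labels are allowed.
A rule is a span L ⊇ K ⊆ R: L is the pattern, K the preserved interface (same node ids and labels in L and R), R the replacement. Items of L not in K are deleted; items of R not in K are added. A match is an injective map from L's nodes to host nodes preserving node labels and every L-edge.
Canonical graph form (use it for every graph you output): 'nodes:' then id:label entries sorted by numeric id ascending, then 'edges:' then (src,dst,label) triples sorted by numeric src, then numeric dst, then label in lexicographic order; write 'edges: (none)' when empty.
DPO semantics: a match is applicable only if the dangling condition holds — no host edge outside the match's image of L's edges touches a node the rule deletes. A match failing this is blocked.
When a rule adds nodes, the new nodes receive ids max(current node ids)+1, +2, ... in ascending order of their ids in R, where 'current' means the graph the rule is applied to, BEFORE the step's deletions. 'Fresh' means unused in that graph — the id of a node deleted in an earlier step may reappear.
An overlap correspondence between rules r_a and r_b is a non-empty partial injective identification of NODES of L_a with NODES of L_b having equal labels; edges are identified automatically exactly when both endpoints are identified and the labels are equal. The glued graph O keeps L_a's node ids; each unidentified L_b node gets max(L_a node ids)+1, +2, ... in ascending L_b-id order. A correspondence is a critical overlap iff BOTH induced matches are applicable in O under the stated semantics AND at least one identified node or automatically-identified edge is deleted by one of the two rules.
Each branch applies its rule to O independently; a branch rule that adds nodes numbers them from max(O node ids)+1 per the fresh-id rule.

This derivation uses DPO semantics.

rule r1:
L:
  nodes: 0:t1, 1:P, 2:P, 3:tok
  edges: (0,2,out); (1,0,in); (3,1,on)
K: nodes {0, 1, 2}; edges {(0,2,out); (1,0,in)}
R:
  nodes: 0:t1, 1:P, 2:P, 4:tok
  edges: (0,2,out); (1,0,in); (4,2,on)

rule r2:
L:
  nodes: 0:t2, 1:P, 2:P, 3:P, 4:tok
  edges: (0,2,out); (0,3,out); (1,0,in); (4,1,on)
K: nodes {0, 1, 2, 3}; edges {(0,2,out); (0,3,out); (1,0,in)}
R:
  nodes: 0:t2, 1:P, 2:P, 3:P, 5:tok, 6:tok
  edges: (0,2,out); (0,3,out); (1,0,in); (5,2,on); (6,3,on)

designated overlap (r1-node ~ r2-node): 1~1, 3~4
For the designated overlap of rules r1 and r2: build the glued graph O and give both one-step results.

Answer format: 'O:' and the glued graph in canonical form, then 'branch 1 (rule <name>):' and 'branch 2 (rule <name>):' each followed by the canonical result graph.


O:
nodes: 0:t1, 1:P, 2:P, 3:tok, 4:t2, 5:P, 6:P
edges: (0,2,out); (1,0,in); (1,4,in); (3,1,on); (4,5,out); (4,6,out)
branch 1 (rule r1):
nodes: 0:t1, 1:P, 2:P, 4:t2, 5:P, 6:P, 7:tok
edges: (0,2,out); (1,0,in); (1,4,in); (4,5,out); (4,6,out); (7,2,on)
branch 2 (rule r2):
nodes: 0:t1, 1:P, 2:P, 4:t2, 5:P, 6:P, 7:tok, 8:tok
edges: (0,2,out); (1,0,in); (1,4,in); (4,5,out); (4,6,out); (7,5,on); (8,6,on)


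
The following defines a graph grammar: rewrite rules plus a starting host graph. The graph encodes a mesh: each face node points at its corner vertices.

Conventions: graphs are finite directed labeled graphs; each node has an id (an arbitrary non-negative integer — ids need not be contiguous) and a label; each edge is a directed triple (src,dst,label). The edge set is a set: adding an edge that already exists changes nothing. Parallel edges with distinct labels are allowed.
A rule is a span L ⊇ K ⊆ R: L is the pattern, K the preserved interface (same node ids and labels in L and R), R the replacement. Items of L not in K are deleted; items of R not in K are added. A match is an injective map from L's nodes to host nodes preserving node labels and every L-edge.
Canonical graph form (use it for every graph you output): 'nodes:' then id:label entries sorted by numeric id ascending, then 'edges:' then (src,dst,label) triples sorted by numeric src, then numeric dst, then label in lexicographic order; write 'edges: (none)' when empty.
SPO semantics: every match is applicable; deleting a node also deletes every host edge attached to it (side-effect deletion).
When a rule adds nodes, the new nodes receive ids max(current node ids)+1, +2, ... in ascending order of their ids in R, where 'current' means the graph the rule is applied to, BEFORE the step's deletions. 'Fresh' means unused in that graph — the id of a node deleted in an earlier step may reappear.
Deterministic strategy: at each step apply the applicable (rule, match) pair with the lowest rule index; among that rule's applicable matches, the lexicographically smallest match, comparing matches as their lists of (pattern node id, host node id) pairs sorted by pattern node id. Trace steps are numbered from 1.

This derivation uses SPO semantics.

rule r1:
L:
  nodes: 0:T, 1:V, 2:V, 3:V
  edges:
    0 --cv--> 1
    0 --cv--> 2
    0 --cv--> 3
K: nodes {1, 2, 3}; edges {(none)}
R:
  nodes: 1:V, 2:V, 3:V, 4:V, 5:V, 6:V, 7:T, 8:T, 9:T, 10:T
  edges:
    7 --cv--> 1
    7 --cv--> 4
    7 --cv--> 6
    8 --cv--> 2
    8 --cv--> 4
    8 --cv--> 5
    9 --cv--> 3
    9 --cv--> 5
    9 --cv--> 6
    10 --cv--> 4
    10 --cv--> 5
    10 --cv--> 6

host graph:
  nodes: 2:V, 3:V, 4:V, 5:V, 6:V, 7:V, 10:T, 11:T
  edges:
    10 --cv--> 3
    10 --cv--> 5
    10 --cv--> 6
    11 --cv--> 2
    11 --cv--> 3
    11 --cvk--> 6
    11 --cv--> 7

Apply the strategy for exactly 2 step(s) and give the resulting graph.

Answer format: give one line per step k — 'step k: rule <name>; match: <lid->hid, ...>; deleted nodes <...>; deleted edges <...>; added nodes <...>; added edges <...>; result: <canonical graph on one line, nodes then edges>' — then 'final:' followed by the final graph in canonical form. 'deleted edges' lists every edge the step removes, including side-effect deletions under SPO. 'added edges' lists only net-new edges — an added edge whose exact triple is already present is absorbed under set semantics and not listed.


step 1: rule r1; match: 0->10, 1->3, 2->5, 3->6; deleted nodes 10; deleted edges (10,3,cv); (10,5,cv); (10,6,cv); added nodes 12, 13, 14, 15, 16, 17, 18; added edges (15,3,cv); (15,12,cv); (15,14,cv); (16,5,cv); (16,12,cv); (16,13,cv); (17,6,cv); (17,13,cv); (17,14,cv); (18,12,cv); (18,13,cv); (18,14,cv); result: nodes: 2:V, 3:V, 4:V, 5:V, 6:V, 7:V, 11:T, 12:V, 13:V, 14:V, 15:T, 16:T, 17:T, 18:T edges: (11,2,cv); (11,3,cv); (11,6,cvk); (11,7,cv); (15,3,cv); (15,12,cv); (15,14,cv); (16,5,cv); (16,12,cv); (16,13,cv); (17,6,cv); (17,13,cv); (17,14,cv); (18,12,cv); (18,13,cv); (18,14,cv)
step 2: rule r1; match: 0->11, 1->2, 2->3, 3->7; deleted nodes 11; deleted edges (11,2,cv); (11,3,cv); (11,6,cvk); (11,7,cv); added nodes 19, 20, 21, 22, 23, 24, 25; added edges (22,2,cv); (22,19,cv); (22,21,cv); (23,3,cv); (23,19,cv); (23,20,cv); (24,7,cv); (24,20,cv); (24,21,cv); (25,19,cv); (25,20,cv); (25,21,cv); result: nodes: 2:V, 3:V, 4:V, 5:V, 6:V, 7:V, 12:V, 13:V, 14:V, 15:T, 16:T, 17:T, 18:T, 19:V, 20:V, 21:V, 22:T, 23:T, 24:T, 25:T edges: (15,3,cv); (15,12,cv); (15,14,cv); (16,5,cv); (16,12,cv); (16,13,cv); (17,6,cv); (17,13,cv); (17,14,cv); (18,12,cv); (18,13,cv); (18,14,cv); (22,2,cv); (22,19,cv); (22,21,cv); (23,3,cv); (23,19,cv); (23,20,cv); (24,7,cv); (24,20,cv); (24,21,cv); (25,19,cv); (25,20,cv); (25,21,cv)
final:
nodes: 2:V, 3:V, 4:V, 5:V, 6:V, 7:V, 12:V, 13:V, 14:V, 15:T, 16:T, 17:T, 18:T, 19:V, 20:V, 21:V, 22:T, 23:T, 24:T, 25:T
edges: (15,3,cv); (15,12,cv); (15,14,cv); (16,5,cv); (16,12,cv); (16,13,cv); (17,6,cv); (17,13,cv); (17,14,cv); (18,12,cv); (18,13,cv); (18,14,cv); (22,2,cv); (22,19,cv); (22,21,cv); (23,3,cv); (23,19,cv); (23,20,cv); (24,7,cv); (24,20,cv); (24,21,cv); (25,19,cv); (25,20,cv); (25,21,cv)


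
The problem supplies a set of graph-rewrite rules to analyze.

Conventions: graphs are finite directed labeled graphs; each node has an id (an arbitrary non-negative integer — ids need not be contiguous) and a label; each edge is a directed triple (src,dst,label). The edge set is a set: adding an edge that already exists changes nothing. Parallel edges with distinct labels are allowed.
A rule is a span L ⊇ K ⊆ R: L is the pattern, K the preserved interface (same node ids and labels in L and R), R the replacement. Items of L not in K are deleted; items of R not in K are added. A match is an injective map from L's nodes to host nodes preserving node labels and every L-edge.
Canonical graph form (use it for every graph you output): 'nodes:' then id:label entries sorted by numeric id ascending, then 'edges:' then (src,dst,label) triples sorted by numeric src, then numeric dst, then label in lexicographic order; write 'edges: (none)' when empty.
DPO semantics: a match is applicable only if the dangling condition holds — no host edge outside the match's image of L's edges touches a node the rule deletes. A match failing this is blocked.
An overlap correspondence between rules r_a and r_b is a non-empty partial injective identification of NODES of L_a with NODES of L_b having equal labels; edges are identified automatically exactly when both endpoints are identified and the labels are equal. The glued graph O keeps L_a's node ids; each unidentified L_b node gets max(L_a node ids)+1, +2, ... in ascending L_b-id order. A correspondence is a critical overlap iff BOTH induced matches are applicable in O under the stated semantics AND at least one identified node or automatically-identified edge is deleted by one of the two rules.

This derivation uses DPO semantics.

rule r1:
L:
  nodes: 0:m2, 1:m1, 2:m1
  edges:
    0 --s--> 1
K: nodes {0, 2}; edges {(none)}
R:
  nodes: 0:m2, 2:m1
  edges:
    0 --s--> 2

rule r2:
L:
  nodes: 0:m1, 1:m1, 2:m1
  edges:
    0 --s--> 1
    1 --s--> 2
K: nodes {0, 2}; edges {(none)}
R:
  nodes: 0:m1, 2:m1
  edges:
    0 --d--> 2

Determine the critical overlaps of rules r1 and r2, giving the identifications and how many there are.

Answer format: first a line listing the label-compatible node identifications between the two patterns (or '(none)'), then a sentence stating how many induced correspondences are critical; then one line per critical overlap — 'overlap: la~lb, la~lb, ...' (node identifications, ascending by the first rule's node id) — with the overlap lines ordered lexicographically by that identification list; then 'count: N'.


label-compatible node identifications between L(r1) and L(r2): 1~0, 1~1, 1~2, 2~0, 2~1, 2~2
1 of the induced correspondences is a critical overlap of r1 and r2.
overlap: 2~1
count: 1


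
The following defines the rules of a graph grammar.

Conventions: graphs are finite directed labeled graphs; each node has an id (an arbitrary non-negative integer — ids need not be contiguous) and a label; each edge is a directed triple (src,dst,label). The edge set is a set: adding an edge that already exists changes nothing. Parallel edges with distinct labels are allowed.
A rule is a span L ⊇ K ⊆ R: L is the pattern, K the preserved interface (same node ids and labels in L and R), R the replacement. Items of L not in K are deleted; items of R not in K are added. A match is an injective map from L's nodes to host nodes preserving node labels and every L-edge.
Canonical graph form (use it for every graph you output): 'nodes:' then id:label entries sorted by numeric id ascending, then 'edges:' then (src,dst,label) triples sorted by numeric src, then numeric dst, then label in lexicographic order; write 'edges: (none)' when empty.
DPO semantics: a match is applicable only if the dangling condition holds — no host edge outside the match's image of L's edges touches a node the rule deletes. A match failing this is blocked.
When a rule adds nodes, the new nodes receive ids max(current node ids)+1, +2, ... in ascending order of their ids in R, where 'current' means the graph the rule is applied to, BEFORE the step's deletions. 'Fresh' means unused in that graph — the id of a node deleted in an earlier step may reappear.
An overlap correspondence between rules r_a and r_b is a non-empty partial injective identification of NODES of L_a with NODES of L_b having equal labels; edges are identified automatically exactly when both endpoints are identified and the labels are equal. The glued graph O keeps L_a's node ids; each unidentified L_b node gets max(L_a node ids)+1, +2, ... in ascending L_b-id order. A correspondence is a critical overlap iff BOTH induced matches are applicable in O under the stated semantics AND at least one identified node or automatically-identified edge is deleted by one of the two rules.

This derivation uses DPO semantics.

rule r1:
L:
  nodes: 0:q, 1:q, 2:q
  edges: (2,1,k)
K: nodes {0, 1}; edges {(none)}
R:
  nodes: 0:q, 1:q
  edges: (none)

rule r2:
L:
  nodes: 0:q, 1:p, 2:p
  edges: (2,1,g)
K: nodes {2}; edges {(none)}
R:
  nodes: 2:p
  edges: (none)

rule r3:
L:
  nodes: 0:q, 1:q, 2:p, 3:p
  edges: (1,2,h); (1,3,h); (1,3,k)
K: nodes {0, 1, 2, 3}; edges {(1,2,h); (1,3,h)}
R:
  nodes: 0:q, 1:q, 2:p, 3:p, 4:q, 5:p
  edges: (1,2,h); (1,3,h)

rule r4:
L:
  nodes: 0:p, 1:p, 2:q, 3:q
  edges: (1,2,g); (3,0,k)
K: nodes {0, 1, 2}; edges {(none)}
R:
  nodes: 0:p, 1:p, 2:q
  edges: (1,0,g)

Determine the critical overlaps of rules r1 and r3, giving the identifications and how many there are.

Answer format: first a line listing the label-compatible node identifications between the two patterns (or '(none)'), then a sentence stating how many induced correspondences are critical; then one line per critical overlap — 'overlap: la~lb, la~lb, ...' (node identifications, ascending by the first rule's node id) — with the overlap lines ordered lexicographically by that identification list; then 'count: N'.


label-compatible node identifications between L(r1) and L(r3): 0~0, 0~1, 1~0, 1~1, 2~0, 2~1
3 of the induced correspondences are critical overlaps of r1 and r3.
overlap: 0~1, 2~0
overlap: 1~1, 2~0
overlap: 2~0
count: 3


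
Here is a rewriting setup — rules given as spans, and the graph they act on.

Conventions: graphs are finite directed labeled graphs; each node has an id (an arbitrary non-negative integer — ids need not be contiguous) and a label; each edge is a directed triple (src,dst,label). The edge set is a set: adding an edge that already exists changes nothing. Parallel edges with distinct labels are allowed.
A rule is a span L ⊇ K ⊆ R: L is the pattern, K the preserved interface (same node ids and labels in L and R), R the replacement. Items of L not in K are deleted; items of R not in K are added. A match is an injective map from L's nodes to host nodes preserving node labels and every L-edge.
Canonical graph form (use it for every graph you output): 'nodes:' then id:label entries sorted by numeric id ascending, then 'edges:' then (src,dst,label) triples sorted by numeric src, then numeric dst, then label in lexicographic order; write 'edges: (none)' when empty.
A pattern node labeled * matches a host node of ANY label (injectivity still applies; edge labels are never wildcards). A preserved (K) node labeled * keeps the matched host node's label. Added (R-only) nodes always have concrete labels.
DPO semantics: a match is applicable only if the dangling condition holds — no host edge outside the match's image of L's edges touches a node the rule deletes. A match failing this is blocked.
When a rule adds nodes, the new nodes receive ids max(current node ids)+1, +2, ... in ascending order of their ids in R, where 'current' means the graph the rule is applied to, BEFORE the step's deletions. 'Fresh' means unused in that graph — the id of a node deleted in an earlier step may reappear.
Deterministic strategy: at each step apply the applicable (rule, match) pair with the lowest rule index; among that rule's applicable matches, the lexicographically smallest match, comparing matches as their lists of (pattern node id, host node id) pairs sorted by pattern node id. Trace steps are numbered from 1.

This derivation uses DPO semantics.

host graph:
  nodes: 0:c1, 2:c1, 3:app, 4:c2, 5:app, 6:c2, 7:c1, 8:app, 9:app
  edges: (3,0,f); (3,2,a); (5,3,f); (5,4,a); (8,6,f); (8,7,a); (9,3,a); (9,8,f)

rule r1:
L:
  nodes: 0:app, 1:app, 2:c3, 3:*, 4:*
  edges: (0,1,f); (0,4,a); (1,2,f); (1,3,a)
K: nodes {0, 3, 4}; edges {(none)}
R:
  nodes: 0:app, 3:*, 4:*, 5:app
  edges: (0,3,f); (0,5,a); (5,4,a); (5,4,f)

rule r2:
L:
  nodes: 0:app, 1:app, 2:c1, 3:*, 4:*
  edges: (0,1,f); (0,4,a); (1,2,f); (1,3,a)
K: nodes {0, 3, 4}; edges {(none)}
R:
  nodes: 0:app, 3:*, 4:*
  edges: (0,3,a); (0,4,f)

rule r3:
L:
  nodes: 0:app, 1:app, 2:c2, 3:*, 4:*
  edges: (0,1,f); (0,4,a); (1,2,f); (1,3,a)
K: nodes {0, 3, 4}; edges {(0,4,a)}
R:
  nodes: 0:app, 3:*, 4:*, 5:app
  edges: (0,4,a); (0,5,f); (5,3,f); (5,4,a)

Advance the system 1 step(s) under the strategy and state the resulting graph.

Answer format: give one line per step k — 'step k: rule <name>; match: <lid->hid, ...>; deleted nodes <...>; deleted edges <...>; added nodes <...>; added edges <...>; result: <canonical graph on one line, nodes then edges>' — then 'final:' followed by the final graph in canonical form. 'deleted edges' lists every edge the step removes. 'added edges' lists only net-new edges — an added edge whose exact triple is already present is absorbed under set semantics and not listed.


step 1: rule r3; match: 0->9, 1->8, 2->6, 3->7, 4->3; deleted nodes 6, 8; deleted edges (8,6,f); (8,7,a); (9,8,f); added nodes 10; added edges (9,10,f); (10,3,a); (10,7,f); result: nodes: 0:c1, 2:c1, 3:app, 4:c2, 5:app, 7:c1, 9:app, 10:app edges: (3,0,f); (3,2,a); (5,3,f); (5,4,a); (9,3,a); (9,10,f); (10,3,a); (10,7,f)
final:
nodes: 0:c1, 2:c1, 3:app, 4:c2, 5:app, 7:c1, 9:app, 10:app
edges: (3,0,f); (3,2,a); (5,3,f); (5,4,a); (9,3,a); (9,10,f); (10,3,a); (10,7,f)


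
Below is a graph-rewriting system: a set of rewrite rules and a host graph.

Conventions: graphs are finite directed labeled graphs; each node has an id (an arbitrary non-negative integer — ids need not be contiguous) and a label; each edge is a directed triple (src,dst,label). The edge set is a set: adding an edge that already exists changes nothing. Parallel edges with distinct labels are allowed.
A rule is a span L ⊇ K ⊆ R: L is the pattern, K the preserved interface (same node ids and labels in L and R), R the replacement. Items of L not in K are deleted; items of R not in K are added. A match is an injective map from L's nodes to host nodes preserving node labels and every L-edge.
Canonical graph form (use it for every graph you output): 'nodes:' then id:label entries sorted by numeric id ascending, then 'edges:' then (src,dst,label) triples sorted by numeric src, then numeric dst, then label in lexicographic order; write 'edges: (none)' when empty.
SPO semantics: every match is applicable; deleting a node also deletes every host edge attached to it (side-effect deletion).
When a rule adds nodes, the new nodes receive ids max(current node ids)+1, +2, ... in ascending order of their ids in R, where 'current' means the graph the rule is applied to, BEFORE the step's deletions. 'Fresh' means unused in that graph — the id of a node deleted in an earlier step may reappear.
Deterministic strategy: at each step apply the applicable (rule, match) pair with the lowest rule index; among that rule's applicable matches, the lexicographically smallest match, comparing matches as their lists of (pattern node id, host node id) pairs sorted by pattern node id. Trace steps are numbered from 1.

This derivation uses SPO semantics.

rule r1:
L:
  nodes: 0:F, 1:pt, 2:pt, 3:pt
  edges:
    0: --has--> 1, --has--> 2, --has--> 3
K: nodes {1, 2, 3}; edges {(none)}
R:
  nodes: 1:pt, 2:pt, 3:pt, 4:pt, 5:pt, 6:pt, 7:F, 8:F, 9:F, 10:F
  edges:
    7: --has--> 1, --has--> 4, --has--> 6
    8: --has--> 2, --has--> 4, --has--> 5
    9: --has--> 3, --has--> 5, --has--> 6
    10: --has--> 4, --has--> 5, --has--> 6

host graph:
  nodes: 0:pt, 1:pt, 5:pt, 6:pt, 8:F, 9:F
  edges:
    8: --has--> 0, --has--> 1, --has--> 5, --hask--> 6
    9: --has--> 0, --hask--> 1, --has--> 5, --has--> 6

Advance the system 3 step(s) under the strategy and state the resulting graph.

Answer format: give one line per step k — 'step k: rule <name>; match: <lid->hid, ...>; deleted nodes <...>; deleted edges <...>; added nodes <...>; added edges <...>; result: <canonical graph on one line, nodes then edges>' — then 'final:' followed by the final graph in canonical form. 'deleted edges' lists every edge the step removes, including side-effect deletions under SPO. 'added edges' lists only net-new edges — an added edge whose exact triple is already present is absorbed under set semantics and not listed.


step 1: rule r1; match: 0->8, 1->0, 2->1, 3->5; deleted nodes 8; deleted edges (8,0,has); (8,1,has); (8,5,has); (8,6,hask); added nodes 10, 11, 12, 13, 14, 15, 16; added edges (13,0,has); (13,10,has); (13,12,has); (14,1,has); (14,10,has); (14,11,has); (15,5,has); (15,11,has); (15,12,has); (16,10,has); (16,11,has); (16,12,has); result: nodes: 0:pt, 1:pt, 5:pt, 6:pt, 9:F, 10:pt, 11:pt, 12:pt, 13:F, 14:F, 15:F, 16:F edges: (9,0,has); (9,1,hask); (9,5,has); (9,6,has); (13,0,has); (13,10,has); (13,12,has); (14,1,has); (14,10,has); (14,11,has); (15,5,has); (15,11,has); (15,12,has); (16,10,has); (16,11,has); (16,12,has)
step 2: rule r1; match: 0->9, 1->0, 2->5, 3->6; deleted nodes 9; deleted edges (9,0,has); (9,1,hask); (9,5,has); (9,6,has); added nodes 17, 18, 19, 20, 21, 22, 23; added edges (20,0,has); (20,17,has); (20,19,has); (21,5,has); (21,17,has); (21,18,has); (22,6,has); (22,18,has); (22,19,has); (23,17,has); (23,18,has); (23,19,has); result: nodes: 0:pt, 1:pt, 5:pt, 6:pt, 10:pt, 11:pt, 12:pt, 13:F, 14:F, 15:F, 16:F, 17:pt, 18:pt, 19:pt, 20:F, 21:F, 22:F, 23:F edges: (13,0,has); (13,10,has); (13,12,has); (14,1,has); (14,10,has); (14,11,has); (15,5,has); (15,11,has); (15,12,has); (16,10,has); (16,11,has); (16,12,has); (20,0,has); (20,17,has); (20,19,has); (21,5,has); (21,17,has); (21,18,has); (22,6,has); (22,18,has); (22,19,has); (23,17,has); (23,18,has); (23,19,has)
step 3: rule r1; match: 0->13, 1->0, 2->10, 3->12; deleted nodes 13; deleted edges (13,0,has); (13,10,has); (13,12,has); added nodes 24, 25, 26, 27, 28, 29, 30; added edges (27,0,has); (27,24,has); (27,26,has); (28,10,has); (28,24,has); (28,25,has); (29,12,has); (29,25,has); (29,26,has); (30,24,has); (30,25,has); (30,26,has); result: nodes: 0:pt, 1:pt, 5:pt, 6:pt, 10:pt, 11:pt, 12:pt, 14:F, 15:F, 16:F, 17:pt, 18:pt, 19:pt, 20:F, 21:F, 22:F, 23:F, 24:pt, 25:pt, 26:pt, 27:F, 28:F, 29:F, 30:F edges: (14,1,has); (14,10,has); (14,11,has); (15,5,has); (15,11,has); (15,12,has); (16,10,has); (16,11,has); (16,12,has); (20,0,has); (20,17,has); (20,19,has); (21,5,has); (21,17,has); (21,18,has); (22,6,has); (22,18,has); (22,19,has); (23,17,has); (23,18,has); (23,19,has); (27,0,has); (27,24,has); (27,26,has); (28,10,has); (28,24,has); (28,25,has); (29,12,has); (29,25,has); (29,26,has); (30,24,has); (30,25,has); (30,26,has)
final:
nodes: 0:pt, 1:pt, 5:pt, 6:pt, 10:pt, 11:pt, 12:pt, 14:F, 15:F, 16:F, 17:pt, 18:pt, 19:pt, 20:F, 21:F, 22:F, 23:F, 24:pt, 25:pt, 26:pt, 27:F, 28:F, 29:F, 30:F
edges: (14,1,has); (14,10,has); (14,11,has); (15,5,has); (15,11,has); (15,12,has); (16,10,has); (16,11,has); (16,12,has); (20,0,has); (20,17,has); (20,19,has); (21,5,has); (21,17,has); (21,18,has); (22,6,has); (22,18,has); (22,19,has); (23,17,has); (23,18,has); (23,19,has); (27,0,has); (27,24,has); (27,26,has); (28,10,has); (28,24,has); (28,25,has); (29,12,has); (29,25,has); (29,26,has); (30,24,has); (30,25,has); (30,26,has)


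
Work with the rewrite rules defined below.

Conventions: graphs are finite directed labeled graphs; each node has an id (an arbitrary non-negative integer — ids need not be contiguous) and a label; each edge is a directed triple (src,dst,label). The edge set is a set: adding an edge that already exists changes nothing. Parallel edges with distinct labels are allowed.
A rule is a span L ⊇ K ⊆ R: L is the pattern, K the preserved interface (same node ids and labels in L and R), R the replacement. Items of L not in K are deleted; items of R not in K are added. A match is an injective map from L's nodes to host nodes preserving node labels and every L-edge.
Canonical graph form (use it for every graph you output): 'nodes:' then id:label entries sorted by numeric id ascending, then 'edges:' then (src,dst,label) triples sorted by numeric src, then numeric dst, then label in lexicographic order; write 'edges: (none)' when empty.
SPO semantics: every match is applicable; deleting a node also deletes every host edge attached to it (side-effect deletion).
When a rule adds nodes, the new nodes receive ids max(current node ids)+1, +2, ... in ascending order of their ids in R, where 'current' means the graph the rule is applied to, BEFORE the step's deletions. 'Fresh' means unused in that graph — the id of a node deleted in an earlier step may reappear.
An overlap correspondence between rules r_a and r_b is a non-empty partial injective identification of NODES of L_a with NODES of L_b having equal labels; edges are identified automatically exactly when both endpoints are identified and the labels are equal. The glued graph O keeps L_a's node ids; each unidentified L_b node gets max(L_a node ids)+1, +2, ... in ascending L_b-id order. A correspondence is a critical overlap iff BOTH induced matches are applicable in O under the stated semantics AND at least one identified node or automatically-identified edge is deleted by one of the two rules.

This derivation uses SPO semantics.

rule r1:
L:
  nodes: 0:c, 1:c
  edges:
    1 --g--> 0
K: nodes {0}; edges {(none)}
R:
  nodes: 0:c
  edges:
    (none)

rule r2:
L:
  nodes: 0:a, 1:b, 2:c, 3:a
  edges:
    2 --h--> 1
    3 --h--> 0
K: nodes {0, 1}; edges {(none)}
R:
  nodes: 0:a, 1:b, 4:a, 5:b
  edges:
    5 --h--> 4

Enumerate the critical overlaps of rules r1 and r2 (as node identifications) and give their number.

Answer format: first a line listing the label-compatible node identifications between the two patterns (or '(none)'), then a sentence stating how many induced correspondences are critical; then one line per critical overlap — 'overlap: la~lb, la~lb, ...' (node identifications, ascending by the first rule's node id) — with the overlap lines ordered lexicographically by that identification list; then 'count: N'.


label-compatible node identifications between L(r1) and L(r2): 0~2, 1~2
2 of the induced correspondences are critical overlaps of r1 and r2.
overlap: 0~2
overlap: 1~2
count: 2


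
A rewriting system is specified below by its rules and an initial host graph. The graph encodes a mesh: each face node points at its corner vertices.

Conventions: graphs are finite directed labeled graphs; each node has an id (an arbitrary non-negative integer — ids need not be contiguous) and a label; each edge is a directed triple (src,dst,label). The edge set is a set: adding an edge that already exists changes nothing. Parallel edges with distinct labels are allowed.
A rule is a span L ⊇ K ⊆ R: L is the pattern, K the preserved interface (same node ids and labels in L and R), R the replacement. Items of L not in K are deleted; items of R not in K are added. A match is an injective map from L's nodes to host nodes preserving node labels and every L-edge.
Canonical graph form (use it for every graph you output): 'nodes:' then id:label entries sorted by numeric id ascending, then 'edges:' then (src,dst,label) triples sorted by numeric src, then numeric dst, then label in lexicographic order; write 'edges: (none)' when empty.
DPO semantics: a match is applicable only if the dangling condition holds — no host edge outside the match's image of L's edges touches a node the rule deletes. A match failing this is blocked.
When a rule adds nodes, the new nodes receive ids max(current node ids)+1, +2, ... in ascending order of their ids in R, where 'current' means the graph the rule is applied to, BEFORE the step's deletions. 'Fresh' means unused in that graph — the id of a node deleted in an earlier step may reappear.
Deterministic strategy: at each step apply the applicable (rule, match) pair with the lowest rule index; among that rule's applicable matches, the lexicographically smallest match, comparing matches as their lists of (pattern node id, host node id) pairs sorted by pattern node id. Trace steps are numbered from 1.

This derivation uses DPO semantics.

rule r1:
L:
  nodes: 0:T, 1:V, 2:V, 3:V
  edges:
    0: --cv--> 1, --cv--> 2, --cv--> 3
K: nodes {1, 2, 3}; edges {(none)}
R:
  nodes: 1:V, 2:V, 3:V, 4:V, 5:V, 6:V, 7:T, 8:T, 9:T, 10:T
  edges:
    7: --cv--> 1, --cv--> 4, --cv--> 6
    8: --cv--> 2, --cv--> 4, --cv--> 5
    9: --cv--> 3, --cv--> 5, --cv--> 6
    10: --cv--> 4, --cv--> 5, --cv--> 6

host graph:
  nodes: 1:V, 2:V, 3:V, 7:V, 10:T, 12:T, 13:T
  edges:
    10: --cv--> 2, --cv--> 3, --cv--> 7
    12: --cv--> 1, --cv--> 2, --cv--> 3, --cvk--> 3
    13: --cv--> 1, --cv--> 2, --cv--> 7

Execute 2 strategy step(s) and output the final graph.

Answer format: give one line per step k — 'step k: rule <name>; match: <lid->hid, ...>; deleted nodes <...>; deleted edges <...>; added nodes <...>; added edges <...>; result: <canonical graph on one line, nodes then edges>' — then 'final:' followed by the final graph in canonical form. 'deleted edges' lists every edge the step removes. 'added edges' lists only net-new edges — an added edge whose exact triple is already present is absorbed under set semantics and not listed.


step 1: rule r1; match: 0->10, 1->2, 2->3, 3->7; deleted nodes 10; deleted edges (10,2,cv); (10,3,cv); (10,7,cv); added nodes 14, 15, 16, 17, 18, 19, 20; added edges (17,2,cv); (17,14,cv); (17,16,cv); (18,3,cv); (18,14,cv); (18,15,cv); (19,7,cv); (19,15,cv); (19,16,cv); (20,14,cv); (20,15,cv); (20,16,cv); result: nodes: 1:V, 2:V, 3:V, 7:V, 12:T, 13:T, 14:V, 15:V, 16:V, 17:T, 18:T, 19:T, 20:T edges: (12,1,cv); (12,2,cv); (12,3,cv); (12,3,cvk); (13,1,cv); (13,2,cv); (13,7,cv); (17,2,cv); (17,14,cv); (17,16,cv); (18,3,cv); (18,14,cv); (18,15,cv); (19,7,cv); (19,15,cv); (19,16,cv); (20,14,cv); (20,15,cv); (20,16,cv)
step 2: rule r1; match: 0->13, 1->1, 2->2, 3->7; deleted nodes 13; deleted edges (13,1,cv); (13,2,cv); (13,7,cv); added nodes 21, 22, 23, 24, 25, 26, 27; added edges (24,1,cv); (24,21,cv); (24,23,cv); (25,2,cv); (25,21,cv); (25,22,cv); (26,7,cv); (26,22,cv); (26,23,cv); (27,21,cv); (27,22,cv); (27,23,cv); result: nodes: 1:V, 2:V, 3:V, 7:V, 12:T, 14:V, 15:V, 16:V, 17:T, 18:T, 19:T, 20:T, 21:V, 22:V, 23:V, 24:T, 25:T, 26:T, 27:T edges: (12,1,cv); (12,2,cv); (12,3,cv); (12,3,cvk); (17,2,cv); (17,14,cv); (17,16,cv); (18,3,cv); (18,14,cv); (18,15,cv); (19,7,cv); (19,15,cv); (19,16,cv); (20,14,cv); (20,15,cv); (20,16,cv); (24,1,cv); (24,21,cv); (24,23,cv); (25,2,cv); (25,21,cv); (25,22,cv); (26,7,cv); (26,22,cv); (26,23,cv); (27,21,cv); (27,22,cv); (27,23,cv)
final:
nodes: 1:V, 2:V, 3:V, 7:V, 12:T, 14:V, 15:V, 16:V, 17:T, 18:T, 19:T, 20:T, 21:V, 22:V, 23:V, 24:T, 25:T, 26:T, 27:T
edges: (12,1,cv); (12,2,cv); (12,3,cv); (12,3,cvk); (17,2,cv); (17,14,cv); (17,16,cv); (18,3,cv); (18,14,cv); (18,15,cv); (19,7,cv); (19,15,cv); (19,16,cv); (20,14,cv); (20,15,cv); (20,16,cv); (24,1,cv); (24,21,cv); (24,23,cv); (25,2,cv); (25,21,cv); (25,22,cv); (26,7,cv); (26,22,cv); (26,23,cv); (27,21,cv); (27,22,cv); (27,23,cv)


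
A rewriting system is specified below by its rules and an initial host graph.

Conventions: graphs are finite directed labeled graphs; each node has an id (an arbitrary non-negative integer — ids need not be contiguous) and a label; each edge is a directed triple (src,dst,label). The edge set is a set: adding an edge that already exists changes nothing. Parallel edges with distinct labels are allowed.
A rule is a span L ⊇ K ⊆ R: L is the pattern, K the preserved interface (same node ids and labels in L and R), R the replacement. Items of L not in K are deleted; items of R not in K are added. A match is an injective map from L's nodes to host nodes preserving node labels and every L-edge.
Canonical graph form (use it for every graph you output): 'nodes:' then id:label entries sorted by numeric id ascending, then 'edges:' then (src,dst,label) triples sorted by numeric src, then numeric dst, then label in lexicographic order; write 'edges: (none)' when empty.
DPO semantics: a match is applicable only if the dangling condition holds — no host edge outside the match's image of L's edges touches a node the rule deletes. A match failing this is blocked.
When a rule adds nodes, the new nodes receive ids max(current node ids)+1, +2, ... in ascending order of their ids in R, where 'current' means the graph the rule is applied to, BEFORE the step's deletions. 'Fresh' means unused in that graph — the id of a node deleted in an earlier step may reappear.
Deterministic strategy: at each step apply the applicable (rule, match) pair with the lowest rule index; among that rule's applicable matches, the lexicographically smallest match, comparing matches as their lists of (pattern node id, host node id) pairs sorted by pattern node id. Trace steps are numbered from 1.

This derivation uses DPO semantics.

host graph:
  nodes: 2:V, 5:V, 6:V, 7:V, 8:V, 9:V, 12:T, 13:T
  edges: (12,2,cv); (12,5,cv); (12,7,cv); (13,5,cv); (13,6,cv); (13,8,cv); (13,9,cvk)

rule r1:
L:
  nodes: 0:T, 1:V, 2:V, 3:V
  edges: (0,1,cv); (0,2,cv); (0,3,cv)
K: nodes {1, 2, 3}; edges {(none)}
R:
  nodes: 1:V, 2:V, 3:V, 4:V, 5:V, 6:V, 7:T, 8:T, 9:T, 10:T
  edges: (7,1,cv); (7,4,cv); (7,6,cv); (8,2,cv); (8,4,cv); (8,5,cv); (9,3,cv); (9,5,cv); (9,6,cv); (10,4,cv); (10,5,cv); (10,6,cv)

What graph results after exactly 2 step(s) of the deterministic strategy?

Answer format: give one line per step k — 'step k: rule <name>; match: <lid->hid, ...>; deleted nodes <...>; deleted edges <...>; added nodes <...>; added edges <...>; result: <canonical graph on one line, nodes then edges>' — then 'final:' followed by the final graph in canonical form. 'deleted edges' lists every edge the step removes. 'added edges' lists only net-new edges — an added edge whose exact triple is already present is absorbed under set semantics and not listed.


step 1: rule r1; match: 0->12, 1->2, 2->5, 3->7; deleted nodes 12; deleted edges (12,2,cv); (12,5,cv); (12,7,cv); added nodes 14, 15, 16, 17, 18, 19, 20; added edges (17,2,cv); (17,14,cv); (17,16,cv); (18,5,cv); (18,14,cv); (18,15,cv); (19,7,cv); (19,15,cv); (19,16,cv); (20,14,cv); (20,15,cv); (20,16,cv); result: nodes: 2:V, 5:V, 6:V, 7:V, 8:V, 9:V, 13:T, 14:V, 15:V, 16:V, 17:T, 18:T, 19:T, 20:T edges: (13,5,cv); (13,6,cv); (13,8,cv); (13,9,cvk); (17,2,cv); (17,14,cv); (17,16,cv); (18,5,cv); (18,14,cv); (18,15,cv); (19,7,cv); (19,15,cv); (19,16,cv); (20,14,cv); (20,15,cv); (20,16,cv)
step 2: rule r1; match: 0->17, 1->2, 2->14, 3->16; deleted nodes 17; deleted edges (17,2,cv); (17,14,cv); (17,16,cv); added nodes 21, 22, 23, 24, 25, 26, 27; added edges (24,2,cv); (24,21,cv); (24,23,cv); (25,14,cv); (25,21,cv); (25,22,cv); (26,16,cv); (26,22,cv); (26,23,cv); (27,21,cv); (27,22,cv); (27,23,cv); result: nodes: 2:V, 5:V, 6:V, 7:V, 8:V, 9:V, 13:T, 14:V, 15:V, 16:V, 18:T, 19:T, 20:T, 21:V, 22:V, 23:V, 24:T, 25:T, 26:T, 27:T edges: (13,5,cv); (13,6,cv); (13,8,cv); (13,9,cvk); (18,5,cv); (18,14,cv); (18,15,cv); (19,7,cv); (19,15,cv); (19,16,cv); (20,14,cv); (20,15,cv); (20,16,cv); (24,2,cv); (24,21,cv); (24,23,cv); (25,14,cv); (25,21,cv); (25,22,cv); (26,16,cv); (26,22,cv); (26,23,cv); (27,21,cv); (27,22,cv); (27,23,cv)
final:
nodes: 2:V, 5:V, 6:V, 7:V, 8:V, 9:V, 13:T, 14:V, 15:V, 16:V, 18:T, 19:T, 20:T, 21:V, 22:V, 23:V, 24:T, 25:T, 26:T, 27:T
edges: (13,5,cv); (13,6,cv); (13,8,cv); (13,9,cvk); (18,5,cv); (18,14,cv); (18,15,cv); (19,7,cv); (19,15,cv); (19,16,cv); (20,14,cv); (20,15,cv); (20,16,cv); (24,2,cv); (24,21,cv); (24,23,cv); (25,14,cv); (25,21,cv); (25,22,cv); (26,16,cv); (26,22,cv); (26,23,cv); (27,21,cv); (27,22,cv); (27,23,cv)
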